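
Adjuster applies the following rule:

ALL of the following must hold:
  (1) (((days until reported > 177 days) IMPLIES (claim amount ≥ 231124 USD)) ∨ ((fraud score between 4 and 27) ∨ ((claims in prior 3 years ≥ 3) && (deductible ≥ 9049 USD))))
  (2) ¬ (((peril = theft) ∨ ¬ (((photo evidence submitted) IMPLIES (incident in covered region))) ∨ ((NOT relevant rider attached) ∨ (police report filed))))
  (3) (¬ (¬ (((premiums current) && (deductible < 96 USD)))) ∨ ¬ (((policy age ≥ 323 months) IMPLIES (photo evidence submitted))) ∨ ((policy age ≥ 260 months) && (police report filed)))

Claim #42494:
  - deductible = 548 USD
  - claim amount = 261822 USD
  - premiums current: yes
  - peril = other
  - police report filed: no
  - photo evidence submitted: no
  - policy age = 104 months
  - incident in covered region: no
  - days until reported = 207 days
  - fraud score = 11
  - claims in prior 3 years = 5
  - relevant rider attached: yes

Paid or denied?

Denied

Atomic conditions:
  days until reported > 177 days: 207 > 177 is true
  claim amount ≥ 231124 USD: 261822 ≥ 231124 is true
  fraud score between 4 and 27: 11 in [4, 27] is true
  claims in prior 3 years ≥ 3: 5 ≥ 3 is true
  deductible ≥ 9049 USD: 548 ≥ 9049 is false
  peril = theft: other == theft is false
  photo evidence submitted: no → false
  incident in covered region: no → false
  NOT relevant rider attached: yes → false
  police report filed: no → false
  premiums current: yes → true
  deductible < 96 USD: 548 < 96 is false
  policy age ≥ 323 months: 104 ≥ 323 is false
  policy age ≥ 260 months: 104 ≥ 260 is false
Combine:
[1.1] true → true = true
[1.2.2] true AND false = false
[1.2] true OR false = true
[1] true OR true = true
[2.1.2.1] false → false (antecedent false ⇒ implication holds) = true
[2.1.2] NOT true = false
[2.1.3] false OR false = false
[2.1] false OR false OR false = false
[2] NOT false = true
[3.1.1.1] true AND false = false
[3.1.1] NOT false = true
[3.1] NOT true = false
[3.2.1] false → false (antecedent false ⇒ implication holds) = true
[3.2] NOT true = false
[3.3] false AND false = false
[3] false OR false OR false = false
[root] true AND true AND false = false
Overall: false → denied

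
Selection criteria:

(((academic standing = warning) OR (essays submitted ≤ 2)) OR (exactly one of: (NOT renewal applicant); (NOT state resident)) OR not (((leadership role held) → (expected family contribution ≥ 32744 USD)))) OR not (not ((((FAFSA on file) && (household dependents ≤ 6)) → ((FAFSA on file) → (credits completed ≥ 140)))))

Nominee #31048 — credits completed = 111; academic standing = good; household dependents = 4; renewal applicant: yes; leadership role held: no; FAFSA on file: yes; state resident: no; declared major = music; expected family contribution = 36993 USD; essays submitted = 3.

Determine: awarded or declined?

Atomic conditions:
  academic standing = warning: good == warning is false
  essays submitted ≤ 2: 3 ≤ 2 is false
  NOT renewal applicant: yes → false
  NOT state resident: no → true
  leadership role held: no → false
  expected family contribution ≥ 32744 USD: 36993 ≥ 32744 is true
  FAFSA on file: yes → true
  household dependents ≤ 6: 4 ≤ 6 is true
  credits completed ≥ 140: 111 ≥ 140 is false
Combine:
[1.1] false OR false = false
[1.2] exactly-one(false, true) = true
[1.3.1] false → true (antecedent false ⇒ implication holds) = true
[1.3] NOT true = false
[1] false OR true OR false = true
[2.1.1.1] true AND true = true
[2.1.1.2] true → false = false
[2.1.1] true → false = false
[2.1] NOT false = true
[2] NOT true = false
[root] true OR false = true
Overall: true → awarded

Awarded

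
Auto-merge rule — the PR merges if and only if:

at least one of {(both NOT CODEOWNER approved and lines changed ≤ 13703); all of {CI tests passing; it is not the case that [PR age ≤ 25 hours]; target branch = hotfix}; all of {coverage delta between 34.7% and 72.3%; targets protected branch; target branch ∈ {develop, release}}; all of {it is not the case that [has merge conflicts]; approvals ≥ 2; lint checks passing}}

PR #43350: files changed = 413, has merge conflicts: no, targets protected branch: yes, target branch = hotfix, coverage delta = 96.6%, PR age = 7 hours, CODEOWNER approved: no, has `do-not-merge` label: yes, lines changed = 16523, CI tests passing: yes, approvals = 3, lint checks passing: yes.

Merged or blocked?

Atomic conditions:
  NOT CODEOWNER approved: no → true
  lines changed ≤ 13703: 16523 ≤ 13703 is false
  CI tests passing: yes → true
  PR age ≤ 25 hours: 7 ≤ 25 is true
  target branch = hotfix: hotfix == hotfix is true
  coverage delta between 34.7% and 72.3%: 96.6 in [34.7, 72.3] is false
  targets protected branch: yes → true
  target branch ∈ {develop, release}: hotfix is not in the set → false
  has merge conflicts: no → false
  approvals ≥ 2: 3 ≥ 2 is true
  lint checks passing: yes → true
Combine:
[1] true AND false = false
[2.2] NOT true = false
[2] true AND false AND true = false
[3] false AND true AND false = false
[4.1] NOT false = true
[4] true AND true AND true = true
[root] false OR false OR false OR true = true
Overall: true → merged

Merged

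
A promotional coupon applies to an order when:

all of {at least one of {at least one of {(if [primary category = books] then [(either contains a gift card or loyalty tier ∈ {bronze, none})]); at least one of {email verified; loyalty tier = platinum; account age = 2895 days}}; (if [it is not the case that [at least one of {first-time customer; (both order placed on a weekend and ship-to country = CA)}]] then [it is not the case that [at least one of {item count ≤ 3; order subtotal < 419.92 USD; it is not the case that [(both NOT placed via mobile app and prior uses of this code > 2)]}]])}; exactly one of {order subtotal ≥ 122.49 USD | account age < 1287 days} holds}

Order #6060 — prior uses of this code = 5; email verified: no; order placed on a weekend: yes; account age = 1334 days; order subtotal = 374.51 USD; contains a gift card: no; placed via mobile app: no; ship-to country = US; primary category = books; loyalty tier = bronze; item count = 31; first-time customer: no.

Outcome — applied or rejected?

Applied

Atomic conditions:
  primary category = books: books == books is true
  contains a gift card: no → false
  loyalty tier ∈ {bronze, none}: bronze is in the set → true
  email verified: no → false
  loyalty tier = platinum: bronze == platinum is false
  account age = 2895 days: 1334 == 2895 is false
  first-time customer: no → false
  order placed on a weekend: yes → true
  ship-to country = CA: US == CA is false
  item count ≤ 3: 31 ≤ 3 is false
  order subtotal < 419.92 USD: 374.51 < 419.92 is true
  NOT placed via mobile app: no → true
  prior uses of this code > 2: 5 > 2 is true
  order subtotal ≥ 122.49 USD: 374.51 ≥ 122.49 is true
  account age < 1287 days: 1334 < 1287 is false
Combine:
[1.1.1.2] false OR true = true
[1.1.1] true → true = true
[1.1.2] false OR false OR false = false
[1.1] true OR false = true
[1.2.1.1.2] true AND false = false
[1.2.1.1] false OR false = false
[1.2.1] NOT false = true
[1.2.2.1.3.1] true AND true = true
[1.2.2.1.3] NOT true = false
[1.2.2.1] false OR true OR false = true
[1.2.2] NOT true = false
[1.2] true → false = false
[1] true OR false = true
[2] exactly-one(true, false) = true
[root] true AND true = true
Overall: true → applied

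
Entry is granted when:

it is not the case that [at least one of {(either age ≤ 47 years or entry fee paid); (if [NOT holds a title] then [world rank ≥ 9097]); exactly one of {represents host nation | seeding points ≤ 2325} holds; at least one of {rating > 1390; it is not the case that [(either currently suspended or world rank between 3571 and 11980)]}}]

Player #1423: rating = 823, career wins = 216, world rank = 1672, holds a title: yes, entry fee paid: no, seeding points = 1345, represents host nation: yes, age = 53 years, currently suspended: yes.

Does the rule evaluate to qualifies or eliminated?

Eliminated

Atomic conditions:
  age ≤ 47 years: 53 ≤ 47 is false
  entry fee paid: no → false
  NOT holds a title: yes → false
  world rank ≥ 9097: 1672 ≥ 9097 is false
  represents host nation: yes → true
  seeding points ≤ 2325: 1345 ≤ 2325 is true
  rating > 1390: 823 > 1390 is false
  currently suspended: yes → true
  world rank between 3571 and 11980: 1672 in [3571, 11980] is false
Combine:
[1.1] false OR false = false
[1.2] false → false (antecedent false ⇒ implication holds) = true
[1.3] exactly-one(true, true) = false
[1.4.2.1] true OR false = true
[1.4.2] NOT true = false
[1.4] false OR false = false
[1] false OR true OR false OR false = true
[root] NOT true = false
Overall: false → eliminated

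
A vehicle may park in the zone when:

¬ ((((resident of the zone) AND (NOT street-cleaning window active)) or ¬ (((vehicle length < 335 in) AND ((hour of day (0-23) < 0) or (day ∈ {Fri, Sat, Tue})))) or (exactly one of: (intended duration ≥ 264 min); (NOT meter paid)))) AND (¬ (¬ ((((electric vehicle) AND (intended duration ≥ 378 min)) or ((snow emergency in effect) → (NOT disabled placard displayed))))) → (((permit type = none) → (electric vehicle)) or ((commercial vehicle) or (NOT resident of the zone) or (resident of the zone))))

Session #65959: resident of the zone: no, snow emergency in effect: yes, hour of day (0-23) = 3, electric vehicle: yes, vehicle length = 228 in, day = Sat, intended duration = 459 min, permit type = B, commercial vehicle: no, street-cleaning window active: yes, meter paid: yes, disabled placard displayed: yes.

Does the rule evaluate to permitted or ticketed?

Atomic conditions:
  resident of the zone: no → false
  NOT street-cleaning window active: yes → false
  vehicle length < 335 in: 228 < 335 is true
  hour of day (0-23) < 0: 3 < 0 is false
  day ∈ {Fri, Sat, Tue}: Sat is in the set → true
  intended duration ≥ 264 min: 459 ≥ 264 is true
  NOT meter paid: yes → false
  electric vehicle: yes → true
  intended duration ≥ 378 min: 459 ≥ 378 is true
  snow emergency in effect: yes → true
  NOT disabled placard displayed: yes → false
  permit type = none: B == none is false
  commercial vehicle: no → false
  NOT resident of the zone: no → true
Combine:
[1.1.1] false AND false = false
[1.1.2.1.2] false OR true = true
[1.1.2.1] true AND true = true
[1.1.2] NOT true = false
[1.1.3] exactly-one(true, false) = true
[1.1] false OR false OR true = true
[1] NOT true = false
[2.1.1.1.1] true AND true = true
[2.1.1.1.2] true → false = false
[2.1.1.1] true OR false = true
[2.1.1] NOT true = false
[2.1] NOT false = true
[2.2.1] false → true (antecedent false ⇒ implication holds) = true
[2.2.2] false OR true OR false = true
[2.2] true OR true = true
[2] true → true = true
[root] false AND true = false
Overall: false → ticketed

Ticketed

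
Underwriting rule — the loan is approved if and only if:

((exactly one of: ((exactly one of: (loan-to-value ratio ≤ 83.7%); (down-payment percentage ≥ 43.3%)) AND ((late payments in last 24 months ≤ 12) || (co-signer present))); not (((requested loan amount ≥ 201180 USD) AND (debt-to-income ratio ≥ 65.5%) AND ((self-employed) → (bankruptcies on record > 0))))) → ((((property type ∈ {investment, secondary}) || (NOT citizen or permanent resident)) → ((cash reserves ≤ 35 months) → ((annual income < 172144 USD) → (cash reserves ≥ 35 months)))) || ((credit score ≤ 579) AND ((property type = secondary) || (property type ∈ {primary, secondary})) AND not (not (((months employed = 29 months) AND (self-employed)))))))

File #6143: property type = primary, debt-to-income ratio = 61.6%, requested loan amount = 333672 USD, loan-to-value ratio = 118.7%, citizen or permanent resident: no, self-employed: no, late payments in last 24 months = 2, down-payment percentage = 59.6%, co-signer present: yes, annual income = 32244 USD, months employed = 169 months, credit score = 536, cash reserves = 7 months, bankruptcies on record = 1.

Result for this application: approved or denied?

Atomic conditions:
  loan-to-value ratio ≤ 83.7%: 118.7 ≤ 83.7 is false
  down-payment percentage ≥ 43.3%: 59.6 ≥ 43.3 is true
  late payments in last 24 months ≤ 12: 2 ≤ 12 is true
  co-signer present: yes → true
  requested loan amount ≥ 201180 USD: 333672 ≥ 201180 is true
  debt-to-income ratio ≥ 65.5%: 61.6 ≥ 65.5 is false
  self-employed: no → false
  bankruptcies on record > 0: 1 > 0 is true
  property type ∈ {investment, secondary}: primary is not in the set → false
  NOT citizen or permanent resident: no → true
  cash reserves ≤ 35 months: 7 ≤ 35 is true
  annual income < 172144 USD: 32244 < 172144 is true
  cash reserves ≥ 35 months: 7 ≥ 35 is false
  credit score ≤ 579: 536 ≤ 579 is true
  property type = secondary: primary == secondary is false
  property type ∈ {primary, secondary}: primary is in the set → true
  months employed = 29 months: 169 == 29 is false
Combine:
[1.1.1] exactly-one(false, true) = true
[1.1.2] true OR true = true
[1.1] true AND true = true
[1.2.1.3] false → true (antecedent false ⇒ implication holds) = true
[1.2.1] true AND false AND true = false
[1.2] NOT false = true
[1] exactly-one(true, true) = false
[2.1.1] false OR true = true
[2.1.2.2] true → false = false
[2.1.2] true → false = false
[2.1] true → false = false
[2.2.2] false OR true = true
[2.2.3.1.1] false AND false = false
[2.2.3.1] NOT false = true
[2.2.3] NOT true = false
[2.2] true AND true AND false = false
[2] false OR false = false
[root] false → false (antecedent false ⇒ implication holds) = true
Overall: true → approved

Approved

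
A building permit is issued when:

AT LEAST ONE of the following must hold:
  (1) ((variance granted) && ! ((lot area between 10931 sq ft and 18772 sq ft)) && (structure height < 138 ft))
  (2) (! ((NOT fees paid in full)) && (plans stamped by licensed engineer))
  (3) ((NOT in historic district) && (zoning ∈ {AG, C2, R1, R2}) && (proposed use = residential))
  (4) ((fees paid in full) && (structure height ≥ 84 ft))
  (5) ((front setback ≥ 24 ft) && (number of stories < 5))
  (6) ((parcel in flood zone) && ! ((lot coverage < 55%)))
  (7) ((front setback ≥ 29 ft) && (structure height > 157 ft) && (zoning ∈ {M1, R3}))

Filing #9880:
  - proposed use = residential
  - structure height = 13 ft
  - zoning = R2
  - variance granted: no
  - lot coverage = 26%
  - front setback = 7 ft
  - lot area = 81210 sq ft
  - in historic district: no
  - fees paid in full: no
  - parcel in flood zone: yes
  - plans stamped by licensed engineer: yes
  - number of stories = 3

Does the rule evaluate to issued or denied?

Atomic conditions:
  variance granted: no → false
  lot area between 10931 sq ft and 18772 sq ft: 81210 in [10931, 18772] is false
  structure height < 138 ft: 13 < 138 is true
  NOT fees paid in full: no → true
  plans stamped by licensed engineer: yes → true
  NOT in historic district: no → true
  zoning ∈ {AG, C2, R1, R2}: R2 is in the set → true
  proposed use = residential: residential == residential is true
  fees paid in full: no → false
  structure height ≥ 84 ft: 13 ≥ 84 is false
  front setback ≥ 24 ft: 7 ≥ 24 is false
  number of stories < 5: 3 < 5 is true
  parcel in flood zone: yes → true
  lot coverage < 55%: 26 < 55 is true
  front setback ≥ 29 ft: 7 ≥ 29 is false
  structure height > 157 ft: 13 > 157 is false
  zoning ∈ {M1, R3}: R2 is not in the set → false
Combine:
[1.2] NOT false = true
[1] false AND true AND true = false
[2.1] NOT true = false
[2] false AND true = false
[3] true AND true AND true = true
[4] false AND false = false
[5] false AND true = false
[6.2] NOT true = false
[6] true AND false = false
[7] false AND false AND false = false
[root] false OR false OR true OR false OR false OR false OR false = true
Overall: true → issued

Issued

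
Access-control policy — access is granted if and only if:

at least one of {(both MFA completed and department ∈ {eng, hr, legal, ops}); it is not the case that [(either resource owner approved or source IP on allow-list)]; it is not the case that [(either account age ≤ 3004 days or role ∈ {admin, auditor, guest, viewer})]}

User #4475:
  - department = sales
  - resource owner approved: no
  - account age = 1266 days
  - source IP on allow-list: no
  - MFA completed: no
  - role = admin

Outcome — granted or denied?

Atomic conditions:
  MFA completed: no → false
  department ∈ {eng, hr, legal, ops}: sales is not in the set → false
  resource owner approved: no → false
  source IP on allow-list: no → false
  account age ≤ 3004 days: 1266 ≤ 3004 is true
  role ∈ {admin, auditor, guest, viewer}: admin is in the set → true
Combine:
[1] false AND false = false
[2.1] false OR false = false
[2] NOT false = true
[3.1] true OR true = true
[3] NOT true = false
[root] false OR true OR false = true
Overall: true → granted

Granted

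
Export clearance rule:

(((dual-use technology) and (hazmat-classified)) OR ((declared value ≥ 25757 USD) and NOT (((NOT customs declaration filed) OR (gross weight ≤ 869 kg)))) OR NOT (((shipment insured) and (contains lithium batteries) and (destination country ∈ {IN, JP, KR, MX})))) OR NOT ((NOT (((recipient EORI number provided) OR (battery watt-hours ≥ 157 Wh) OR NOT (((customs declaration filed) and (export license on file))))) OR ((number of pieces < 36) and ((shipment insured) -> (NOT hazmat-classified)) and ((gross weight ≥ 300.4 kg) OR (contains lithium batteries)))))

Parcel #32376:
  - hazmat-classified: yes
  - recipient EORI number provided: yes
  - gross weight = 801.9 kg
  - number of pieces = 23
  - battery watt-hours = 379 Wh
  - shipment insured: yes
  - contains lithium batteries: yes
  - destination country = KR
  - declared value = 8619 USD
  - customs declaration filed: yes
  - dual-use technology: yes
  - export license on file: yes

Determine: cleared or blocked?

Cleared

Atomic conditions:
  dual-use technology: yes → true
  hazmat-classified: yes → true
  declared value ≥ 25757 USD: 8619 ≥ 25757 is false
  NOT customs declaration filed: yes → false
  gross weight ≤ 869 kg: 801.9 ≤ 869 is true
  shipment insured: yes → true
  contains lithium batteries: yes → true
  destination country ∈ {IN, JP, KR, MX}: KR is in the set → true
  recipient EORI number provided: yes → true
  battery watt-hours ≥ 157 Wh: 379 ≥ 157 is true
  customs declaration filed: yes → true
  export license on file: yes → true
  number of pieces < 36: 23 < 36 is true
  NOT hazmat-classified: yes → false
  gross weight ≥ 300.4 kg: 801.9 ≥ 300.4 is true
Combine:
[1.1] true AND true = true
[1.2.2.1] false OR true = true
[1.2.2] NOT true = false
[1.2] false AND false = false
[1.3.1] true AND true AND true = true
[1.3] NOT true = false
[1] true OR false OR false = true
[2.1.1.1.3.1] true AND true = true
[2.1.1.1.3] NOT true = false
[2.1.1.1] true OR true OR false = true
[2.1.1] NOT true = false
[2.1.2.2] true → false = false
[2.1.2.3] true OR true = true
[2.1.2] true AND false AND true = false
[2.1] false OR false = false
[2] NOT false = true
[root] true OR true = true
Overall: true → cleared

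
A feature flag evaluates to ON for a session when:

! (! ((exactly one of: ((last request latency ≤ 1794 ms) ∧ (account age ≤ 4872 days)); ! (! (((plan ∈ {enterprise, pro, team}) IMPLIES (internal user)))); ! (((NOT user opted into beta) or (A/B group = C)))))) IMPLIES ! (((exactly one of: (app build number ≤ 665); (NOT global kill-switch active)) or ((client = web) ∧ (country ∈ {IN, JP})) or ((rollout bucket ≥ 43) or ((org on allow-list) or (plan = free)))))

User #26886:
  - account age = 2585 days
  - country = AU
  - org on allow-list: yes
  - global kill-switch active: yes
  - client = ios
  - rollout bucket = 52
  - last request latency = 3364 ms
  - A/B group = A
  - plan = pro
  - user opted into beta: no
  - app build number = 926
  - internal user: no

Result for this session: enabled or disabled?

Atomic conditions:
  last request latency ≤ 1794 ms: 3364 ≤ 1794 is false
  account age ≤ 4872 days: 2585 ≤ 4872 is true
  plan ∈ {enterprise, pro, team}: pro is in the set → true
  internal user: no → false
  NOT user opted into beta: no → true
  A/B group = C: A == C is false
  app build number ≤ 665: 926 ≤ 665 is false
  NOT global kill-switch active: yes → false
  client = web: ios == web is false
  country ∈ {IN, JP}: AU is not in the set → false
  rollout bucket ≥ 43: 52 ≥ 43 is true
  org on allow-list: yes → true
  plan = free: pro == free is false
Combine:
[1.1.1.1] false AND true = false
[1.1.1.2.1.1] true → false = false
[1.1.1.2.1] NOT false = true
[1.1.1.2] NOT true = false
[1.1.1.3.1] true OR false = true
[1.1.1.3] NOT true = false
[1.1.1] exactly-one(false, false, false) = false
[1.1] NOT false = true
[1] NOT true = false
[2.1.1] exactly-one(false, false) = false
[2.1.2] false AND false = false
[2.1.3.2] true OR false = true
[2.1.3] true OR true = true
[2.1] false OR false OR true = true
[2] NOT true = false
[root] false → false (antecedent false ⇒ implication holds) = true
Overall: true → enabled

Enabled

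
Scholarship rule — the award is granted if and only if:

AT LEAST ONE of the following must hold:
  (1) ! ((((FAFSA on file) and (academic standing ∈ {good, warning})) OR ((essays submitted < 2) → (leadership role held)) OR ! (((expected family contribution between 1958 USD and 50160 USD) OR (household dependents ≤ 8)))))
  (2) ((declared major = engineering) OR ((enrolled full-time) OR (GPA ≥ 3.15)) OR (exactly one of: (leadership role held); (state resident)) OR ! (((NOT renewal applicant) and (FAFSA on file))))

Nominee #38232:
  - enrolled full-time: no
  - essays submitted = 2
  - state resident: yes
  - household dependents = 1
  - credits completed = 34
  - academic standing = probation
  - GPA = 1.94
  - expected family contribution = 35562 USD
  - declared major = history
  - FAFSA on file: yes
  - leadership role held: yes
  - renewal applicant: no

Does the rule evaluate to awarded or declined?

Atomic conditions:
  FAFSA on file: yes → true
  academic standing ∈ {good, warning}: probation is not in the set → false
  essays submitted < 2: 2 < 2 is false
  leadership role held: yes → true
  expected family contribution between 1958 USD and 50160 USD: 35562 in [1958, 50160] is true
  household dependents ≤ 8: 1 ≤ 8 is true
  declared major = engineering: history == engineering is false
  enrolled full-time: no → false
  GPA ≥ 3.15: 1.94 ≥ 3.15 is false
  state resident: yes → true
  NOT renewal applicant: no → true
Combine:
[1.1.1] true AND false = false
[1.1.2] false → true (antecedent false ⇒ implication holds) = true
[1.1.3.1] true OR true = true
[1.1.3] NOT true = false
[1.1] false OR true OR false = true
[1] NOT true = false
[2.2] false OR false = false
[2.3] exactly-one(true, true) = false
[2.4.1] true AND true = true
[2.4] NOT true = false
[2] false OR false OR false OR false = false
[root] false OR false = false
Overall: false → declined

Declined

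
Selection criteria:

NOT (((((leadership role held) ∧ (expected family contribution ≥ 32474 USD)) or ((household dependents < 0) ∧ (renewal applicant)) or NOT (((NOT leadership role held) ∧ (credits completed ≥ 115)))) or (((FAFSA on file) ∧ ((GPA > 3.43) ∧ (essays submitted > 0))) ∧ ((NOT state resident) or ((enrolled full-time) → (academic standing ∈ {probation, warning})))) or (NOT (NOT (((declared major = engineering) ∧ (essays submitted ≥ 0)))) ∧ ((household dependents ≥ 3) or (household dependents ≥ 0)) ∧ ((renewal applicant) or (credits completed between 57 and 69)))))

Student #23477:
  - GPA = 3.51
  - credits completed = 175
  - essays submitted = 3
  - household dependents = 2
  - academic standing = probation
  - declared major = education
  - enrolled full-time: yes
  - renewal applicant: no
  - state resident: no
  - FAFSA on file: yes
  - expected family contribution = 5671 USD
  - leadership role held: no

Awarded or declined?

Atomic conditions:
  leadership role held: no → false
  expected family contribution ≥ 32474 USD: 5671 ≥ 32474 is false
  household dependents < 0: 2 < 0 is false
  renewal applicant: no → false
  NOT leadership role held: no → true
  credits completed ≥ 115: 175 ≥ 115 is true
  FAFSA on file: yes → true
  GPA > 3.43: 3.51 > 3.43 is true
  essays submitted > 0: 3 > 0 is true
  NOT state resident: no → true
  enrolled full-time: yes → true
  academic standing ∈ {probation, warning}: probation is in the set → true
  declared major = engineering: education == engineering is false
  essays submitted ≥ 0: 3 ≥ 0 is true
  household dependents ≥ 3: 2 ≥ 3 is false
  household dependents ≥ 0: 2 ≥ 0 is true
  credits completed between 57 and 69: 175 in [57, 69] is false
Combine:
[1.1.1] false AND false = false
[1.1.2] false AND false = false
[1.1.3.1] true AND true = true
[1.1.3] NOT true = false
[1.1] false OR false OR false = false
[1.2.1.2] true AND true = true
[1.2.1] true AND true = true
[1.2.2.2] true → true = true
[1.2.2] true OR true = true
[1.2] true AND true = true
[1.3.1.1.1] false AND true = false
[1.3.1.1] NOT false = true
[1.3.1] NOT true = false
[1.3.2] false OR true = true
[1.3.3] false OR false = false
[1.3] false AND true AND false = false
[1] false OR true OR false = true
[root] NOT true = false
Overall: false → declined

Declined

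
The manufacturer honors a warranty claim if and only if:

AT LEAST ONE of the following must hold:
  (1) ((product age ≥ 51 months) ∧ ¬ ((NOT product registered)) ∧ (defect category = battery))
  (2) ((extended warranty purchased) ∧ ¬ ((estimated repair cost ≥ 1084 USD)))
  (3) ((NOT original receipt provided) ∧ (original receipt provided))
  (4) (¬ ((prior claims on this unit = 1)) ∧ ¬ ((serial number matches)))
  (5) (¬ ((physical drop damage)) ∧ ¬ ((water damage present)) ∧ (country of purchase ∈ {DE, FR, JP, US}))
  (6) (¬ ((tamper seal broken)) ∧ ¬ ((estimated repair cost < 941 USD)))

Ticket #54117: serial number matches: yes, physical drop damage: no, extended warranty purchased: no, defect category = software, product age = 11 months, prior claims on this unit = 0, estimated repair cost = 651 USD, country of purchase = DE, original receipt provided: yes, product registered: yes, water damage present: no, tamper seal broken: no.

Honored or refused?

Honored

Atomic conditions:
  product age ≥ 51 months: 11 ≥ 51 is false
  NOT product registered: yes → false
  defect category = battery: software == battery is false
  extended warranty purchased: no → false
  estimated repair cost ≥ 1084 USD: 651 ≥ 1084 is false
  NOT original receipt provided: yes → false
  original receipt provided: yes → true
  prior claims on this unit = 1: 0 == 1 is false
  serial number matches: yes → true
  physical drop damage: no → false
  water damage present: no → false
  country of purchase ∈ {DE, FR, JP, US}: DE is in the set → true
  tamper seal broken: no → false
  estimated repair cost < 941 USD: 651 < 941 is true
Combine:
[1.2] NOT false = true
[1] false AND true AND false = false
[2.2] NOT false = true
[2] false AND true = false
[3] false AND true = false
[4.1] NOT false = true
[4.2] NOT true = false
[4] true AND false = false
[5.1] NOT false = true
[5.2] NOT false = true
[5] true AND true AND true = true
[6.1] NOT false = true
[6.2] NOT true = false
[6] true AND false = false
[root] false OR false OR false OR false OR true OR false = true
Overall: true → honored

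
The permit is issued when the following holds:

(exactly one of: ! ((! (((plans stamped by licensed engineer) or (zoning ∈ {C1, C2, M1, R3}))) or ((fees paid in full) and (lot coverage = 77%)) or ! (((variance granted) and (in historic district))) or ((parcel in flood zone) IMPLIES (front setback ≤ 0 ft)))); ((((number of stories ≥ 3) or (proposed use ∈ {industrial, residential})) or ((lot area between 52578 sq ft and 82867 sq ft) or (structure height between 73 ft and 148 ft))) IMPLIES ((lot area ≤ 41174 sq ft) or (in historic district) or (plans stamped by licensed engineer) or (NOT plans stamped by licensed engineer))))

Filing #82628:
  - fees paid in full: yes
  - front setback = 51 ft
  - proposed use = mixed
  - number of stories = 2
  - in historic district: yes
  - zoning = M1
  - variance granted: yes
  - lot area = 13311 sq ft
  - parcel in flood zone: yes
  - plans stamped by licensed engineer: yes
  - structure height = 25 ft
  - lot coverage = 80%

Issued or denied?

Denied

Atomic conditions:
  plans stamped by licensed engineer: yes → true
  zoning ∈ {C1, C2, M1, R3}: M1 is in the set → true
  fees paid in full: yes → true
  lot coverage = 77%: 80 == 77 is false
  variance granted: yes → true
  in historic district: yes → true
  parcel in flood zone: yes → true
  front setback ≤ 0 ft: 51 ≤ 0 is false
  number of stories ≥ 3: 2 ≥ 3 is false
  proposed use ∈ {industrial, residential}: mixed is not in the set → false
  lot area between 52578 sq ft and 82867 sq ft: 13311 in [52578, 82867] is false
  structure height between 73 ft and 148 ft: 25 in [73, 148] is false
  lot area ≤ 41174 sq ft: 13311 ≤ 41174 is true
  NOT plans stamped by licensed engineer: yes → false
Combine:
[1.1.1.1] true OR true = true
[1.1.1] NOT true = false
[1.1.2] true AND false = false
[1.1.3.1] true AND true = true
[1.1.3] NOT true = false
[1.1.4] true → false = false
[1.1] false OR false OR false OR false = false
[1] NOT false = true
[2.1.1] false OR false = false
[2.1.2] false OR false = false
[2.1] false OR false = false
[2.2] true OR true OR true OR false = true
[2] false → true (antecedent false ⇒ implication holds) = true
[root] exactly-one(true, true) = false
Overall: false → denied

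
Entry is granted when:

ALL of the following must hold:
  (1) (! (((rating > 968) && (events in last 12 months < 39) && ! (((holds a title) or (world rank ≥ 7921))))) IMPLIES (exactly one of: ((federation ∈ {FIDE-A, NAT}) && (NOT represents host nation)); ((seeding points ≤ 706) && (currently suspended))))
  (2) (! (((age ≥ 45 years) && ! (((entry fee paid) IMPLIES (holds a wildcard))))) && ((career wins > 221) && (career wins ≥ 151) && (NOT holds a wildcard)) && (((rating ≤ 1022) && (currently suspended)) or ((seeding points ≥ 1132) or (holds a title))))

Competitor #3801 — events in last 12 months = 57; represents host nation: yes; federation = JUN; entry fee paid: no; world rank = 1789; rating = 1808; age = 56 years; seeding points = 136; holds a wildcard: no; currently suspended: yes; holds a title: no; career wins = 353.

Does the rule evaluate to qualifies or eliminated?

Atomic conditions:
  rating > 968: 1808 > 968 is true
  events in last 12 months < 39: 57 < 39 is false
  holds a title: no → false
  world rank ≥ 7921: 1789 ≥ 7921 is false
  federation ∈ {FIDE-A, NAT}: JUN is not in the set → false
  NOT represents host nation: yes → false
  seeding points ≤ 706: 136 ≤ 706 is true
  currently suspended: yes → true
  age ≥ 45 years: 56 ≥ 45 is true
  entry fee paid: no → false
  holds a wildcard: no → false
  career wins > 221: 353 > 221 is true
  career wins ≥ 151: 353 ≥ 151 is true
  NOT holds a wildcard: no → true
  rating ≤ 1022: 1808 ≤ 1022 is false
  seeding points ≥ 1132: 136 ≥ 1132 is false
Combine:
[1.1.1.3.1] false OR false = false
[1.1.1.3] NOT false = true
[1.1.1] true AND false AND true = false
[1.1] NOT false = true
[1.2.1] false AND false = false
[1.2.2] true AND true = true
[1.2] exactly-one(false, true) = true
[1] true → true = true
[2.1.1.2.1] false → false (antecedent false ⇒ implication holds) = true
[2.1.1.2] NOT true = false
[2.1.1] true AND false = false
[2.1] NOT false = true
[2.2] true AND true AND true = true
[2.3.1] false AND true = false
[2.3.2] false OR false = false
[2.3] false OR false = false
[2] true AND true AND false = false
[root] true AND false = false
Overall: false → eliminated

Eliminated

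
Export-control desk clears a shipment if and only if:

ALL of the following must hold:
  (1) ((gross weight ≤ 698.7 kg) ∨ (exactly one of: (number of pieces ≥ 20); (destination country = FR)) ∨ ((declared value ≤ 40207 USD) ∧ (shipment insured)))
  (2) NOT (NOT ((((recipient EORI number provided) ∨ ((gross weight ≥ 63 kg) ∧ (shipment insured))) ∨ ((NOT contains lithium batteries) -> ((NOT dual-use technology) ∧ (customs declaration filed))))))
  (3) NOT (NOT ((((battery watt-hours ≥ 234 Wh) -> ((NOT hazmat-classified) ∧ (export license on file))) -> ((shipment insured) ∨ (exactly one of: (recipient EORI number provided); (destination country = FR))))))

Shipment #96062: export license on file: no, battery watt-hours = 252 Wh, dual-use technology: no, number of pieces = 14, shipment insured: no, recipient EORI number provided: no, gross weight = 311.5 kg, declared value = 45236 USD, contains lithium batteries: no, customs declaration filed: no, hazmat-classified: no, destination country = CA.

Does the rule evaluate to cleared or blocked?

Blocked

Atomic conditions:
  gross weight ≤ 698.7 kg: 311.5 ≤ 698.7 is true
  number of pieces ≥ 20: 14 ≥ 20 is false
  destination country = FR: CA == FR is false
  declared value ≤ 40207 USD: 45236 ≤ 40207 is false
  shipment insured: no → false
  recipient EORI number provided: no → false
  gross weight ≥ 63 kg: 311.5 ≥ 63 is true
  NOT contains lithium batteries: no → true
  NOT dual-use technology: no → true
  customs declaration filed: no → false
  battery watt-hours ≥ 234 Wh: 252 ≥ 234 is true
  NOT hazmat-classified: no → true
  export license on file: no → false
Combine:
[1.2] exactly-one(false, false) = false
[1.3] false AND false = false
[1] true OR false OR false = true
[2.1.1.1.2] true AND false = false
[2.1.1.1] false OR false = false
[2.1.1.2.2] true AND false = false
[2.1.1.2] true → false = false
[2.1.1] false OR false = false
[2.1] NOT false = true
[2] NOT true = false
[3.1.1.1.2] true AND false = false
[3.1.1.1] true → false = false
[3.1.1.2.2] exactly-one(false, false) = false
[3.1.1.2] false OR false = false
[3.1.1] false → false (antecedent false ⇒ implication holds) = true
[3.1] NOT true = false
[3] NOT false = true
[root] true AND false AND true = false
Overall: false → blocked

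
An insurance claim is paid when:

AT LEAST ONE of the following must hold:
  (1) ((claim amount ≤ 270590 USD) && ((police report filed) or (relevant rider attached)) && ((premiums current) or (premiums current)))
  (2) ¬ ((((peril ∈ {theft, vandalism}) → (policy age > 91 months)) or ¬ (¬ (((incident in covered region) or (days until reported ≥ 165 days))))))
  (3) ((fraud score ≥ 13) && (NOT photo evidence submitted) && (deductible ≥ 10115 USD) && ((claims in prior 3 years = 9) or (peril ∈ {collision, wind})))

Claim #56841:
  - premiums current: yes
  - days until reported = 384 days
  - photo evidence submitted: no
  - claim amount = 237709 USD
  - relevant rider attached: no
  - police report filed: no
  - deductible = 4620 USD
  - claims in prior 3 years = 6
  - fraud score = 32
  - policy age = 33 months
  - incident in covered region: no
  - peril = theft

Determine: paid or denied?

Denied

Atomic conditions:
  claim amount ≤ 270590 USD: 237709 ≤ 270590 is true
  police report filed: no → false
  relevant rider attached: no → false
  premiums current: yes → true
  peril ∈ {theft, vandalism}: theft is in the set → true
  policy age > 91 months: 33 > 91 is false
  incident in covered region: no → false
  days until reported ≥ 165 days: 384 ≥ 165 is true
  fraud score ≥ 13: 32 ≥ 13 is true
  NOT photo evidence submitted: no → true
  deductible ≥ 10115 USD: 4620 ≥ 10115 is false
  claims in prior 3 years = 9: 6 == 9 is false
  peril ∈ {collision, wind}: theft is not in the set → false
Combine:
[1.2] false OR false = false
[1.3] true OR true = true
[1] true AND false AND true = false
[2.1.1] true → false = false
[2.1.2.1.1] false OR true = true
[2.1.2.1] NOT true = false
[2.1.2] NOT false = true
[2.1] false OR true = true
[2] NOT true = false
[3.4] false OR false = false
[3] true AND true AND false AND false = false
[root] false OR false OR false = false
Overall: false → denied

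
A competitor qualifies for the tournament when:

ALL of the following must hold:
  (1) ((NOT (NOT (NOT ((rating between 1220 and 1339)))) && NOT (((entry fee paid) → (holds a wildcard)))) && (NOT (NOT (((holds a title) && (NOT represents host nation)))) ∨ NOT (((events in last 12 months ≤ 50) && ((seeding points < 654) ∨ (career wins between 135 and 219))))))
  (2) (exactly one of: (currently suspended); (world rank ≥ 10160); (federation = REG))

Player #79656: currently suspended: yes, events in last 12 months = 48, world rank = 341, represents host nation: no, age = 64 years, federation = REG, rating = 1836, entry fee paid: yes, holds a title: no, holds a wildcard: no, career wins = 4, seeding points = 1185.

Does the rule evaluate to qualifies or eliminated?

Eliminated

Atomic conditions:
  rating between 1220 and 1339: 1836 in [1220, 1339] is false
  entry fee paid: yes → true
  holds a wildcard: no → false
  holds a title: no → false
  NOT represents host nation: no → true
  events in last 12 months ≤ 50: 48 ≤ 50 is true
  seeding points < 654: 1185 < 654 is false
  career wins between 135 and 219: 4 in [135, 219] is false
  currently suspended: yes → true
  world rank ≥ 10160: 341 ≥ 10160 is false
  federation = REG: REG == REG is true
Combine:
[1.1.1.1.1] NOT false = true
[1.1.1.1] NOT true = false
[1.1.1] NOT false = true
[1.1.2.1] true → false = false
[1.1.2] NOT false = true
[1.1] true AND true = true
[1.2.1.1.1] false AND true = false
[1.2.1.1] NOT false = true
[1.2.1] NOT true = false
[1.2.2.1.2] false OR false = false
[1.2.2.1] true AND false = false
[1.2.2] NOT false = true
[1.2] false OR true = true
[1] true AND true = true
[2] exactly-one(true, false, true) = false
[root] true AND false = false
Overall: false → eliminated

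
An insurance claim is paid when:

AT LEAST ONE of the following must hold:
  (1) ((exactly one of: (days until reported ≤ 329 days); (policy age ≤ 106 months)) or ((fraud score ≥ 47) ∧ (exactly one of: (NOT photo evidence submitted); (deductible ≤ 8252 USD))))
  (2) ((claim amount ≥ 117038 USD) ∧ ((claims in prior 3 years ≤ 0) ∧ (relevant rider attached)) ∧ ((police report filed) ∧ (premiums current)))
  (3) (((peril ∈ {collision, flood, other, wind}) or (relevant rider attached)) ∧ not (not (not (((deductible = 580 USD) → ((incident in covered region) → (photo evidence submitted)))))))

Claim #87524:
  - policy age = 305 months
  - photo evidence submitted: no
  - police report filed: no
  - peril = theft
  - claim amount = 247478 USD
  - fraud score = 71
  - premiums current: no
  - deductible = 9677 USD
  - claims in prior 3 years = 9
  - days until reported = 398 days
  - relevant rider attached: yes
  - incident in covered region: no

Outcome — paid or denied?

Atomic conditions:
  days until reported ≤ 329 days: 398 ≤ 329 is false
  policy age ≤ 106 months: 305 ≤ 106 is false
  fraud score ≥ 47: 71 ≥ 47 is true
  NOT photo evidence submitted: no → true
  deductible ≤ 8252 USD: 9677 ≤ 8252 is false
  claim amount ≥ 117038 USD: 247478 ≥ 117038 is true
  claims in prior 3 years ≤ 0: 9 ≤ 0 is false
  relevant rider attached: yes → true
  police report filed: no → false
  premiums current: no → false
  peril ∈ {collision, flood, other, wind}: theft is not in the set → false
  deductible = 580 USD: 9677 == 580 is false
  incident in covered region: no → false
  photo evidence submitted: no → false
Combine:
[1.1] exactly-one(false, false) = false
[1.2.2] exactly-one(true, false) = true
[1.2] true AND true = true
[1] false OR true = true
[2.2] false AND true = false
[2.3] false AND false = false
[2] true AND false AND false = false
[3.1] false OR true = true
[3.2.1.1.1.2] false → false (antecedent false ⇒ implication holds) = true
[3.2.1.1.1] false → true (antecedent false ⇒ implication holds) = true
[3.2.1.1] NOT true = false
[3.2.1] NOT false = true
[3.2] NOT true = false
[3] true AND false = false
[root] true OR false OR false = true
Overall: true → paid

Paid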